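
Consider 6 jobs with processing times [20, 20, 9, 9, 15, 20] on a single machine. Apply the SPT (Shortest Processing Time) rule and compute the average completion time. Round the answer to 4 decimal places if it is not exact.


Sort jobs by processing time (SPT order): [9, 9, 15, 20, 20, 20]
Compute completion times sequentially:
  Job 1: processing = 9, completes at 9
  Job 2: processing = 9, completes at 18
  Job 3: processing = 15, completes at 33
  Job 4: processing = 20, completes at 53
  Job 5: processing = 20, completes at 73
  Job 6: processing = 20, completes at 93
Sum of completion times = 279
Average completion time = 279/6 = 46.5

46.5


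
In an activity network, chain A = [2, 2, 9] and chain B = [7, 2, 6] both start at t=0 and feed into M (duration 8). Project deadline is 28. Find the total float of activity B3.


Forward pass: ES(B3) = sum of predecessors on chain B = 9
EF = ES + duration = 9 + 6 = 15
Backward pass: LF(M) = deadline = 28; LS(M) = 28 - 8 = 20
LF(B3) = LS(M) - sum(successors on chain B) = 20 - 0 = 20
LS = LF - duration = 20 - 6 = 14
Total float = LS - ES = 14 - 9 = 5

5


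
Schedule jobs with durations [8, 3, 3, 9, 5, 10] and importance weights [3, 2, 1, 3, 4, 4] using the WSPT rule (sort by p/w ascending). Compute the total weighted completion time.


Compute p/w ratios and sort ascending (WSPT): [(5, 4), (3, 2), (10, 4), (8, 3), (3, 1), (9, 3)]
Compute weighted completion times:
  Job (p=5,w=4): C=5, w*C=4*5=20
  Job (p=3,w=2): C=8, w*C=2*8=16
  Job (p=10,w=4): C=18, w*C=4*18=72
  Job (p=8,w=3): C=26, w*C=3*26=78
  Job (p=3,w=1): C=29, w*C=1*29=29
  Job (p=9,w=3): C=38, w*C=3*38=114
Total weighted completion time = 329

329


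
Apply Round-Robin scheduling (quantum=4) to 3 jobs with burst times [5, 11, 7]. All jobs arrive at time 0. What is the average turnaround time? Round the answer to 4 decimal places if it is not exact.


Time quantum = 4
Execution trace:
  J1 runs 4 units, time = 4
  J2 runs 4 units, time = 8
  J3 runs 4 units, time = 12
  J1 runs 1 units, time = 13
  J2 runs 4 units, time = 17
  J3 runs 3 units, time = 20
  J2 runs 3 units, time = 23
Finish times: [13, 23, 20]
Average turnaround = 56/3 = 18.6667

18.6667


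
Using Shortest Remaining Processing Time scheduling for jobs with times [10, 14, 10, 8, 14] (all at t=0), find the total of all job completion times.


Since all jobs arrive at t=0, SRPT equals SPT ordering.
SPT order: [8, 10, 10, 14, 14]
Completion times:
  Job 1: p=8, C=8
  Job 2: p=10, C=18
  Job 3: p=10, C=28
  Job 4: p=14, C=42
  Job 5: p=14, C=56
Total completion time = 8 + 18 + 28 + 42 + 56 = 152

152


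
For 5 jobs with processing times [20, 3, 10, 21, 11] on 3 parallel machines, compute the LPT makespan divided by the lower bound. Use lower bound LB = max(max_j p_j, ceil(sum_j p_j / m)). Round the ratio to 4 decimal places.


LPT order: [21, 20, 11, 10, 3]
Machine loads after assignment: [21, 23, 21]
LPT makespan = 23
Lower bound = max(max_job, ceil(total/3)) = max(21, 22) = 22
Ratio = 23 / 22 = 1.0455

1.0455


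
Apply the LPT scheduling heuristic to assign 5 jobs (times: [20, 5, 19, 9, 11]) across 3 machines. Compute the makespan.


Sort jobs in decreasing order (LPT): [20, 19, 11, 9, 5]
Assign each job to the least loaded machine:
  Machine 1: jobs [20], load = 20
  Machine 2: jobs [19, 5], load = 24
  Machine 3: jobs [11, 9], load = 20
Makespan = max load = 24

24


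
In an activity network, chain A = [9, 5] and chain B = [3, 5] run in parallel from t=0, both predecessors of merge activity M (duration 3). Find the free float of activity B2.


ES(B2) = sum of predecessors on chain B = 3
EF(B2) = ES + duration = 3 + 5 = 8
Successor of B2 is M. ES(M) = max(sum(A), sum(B)) = max(14, 8) = 14
Free float = ES(successor) - EF(current) = 14 - 8 = 6

6


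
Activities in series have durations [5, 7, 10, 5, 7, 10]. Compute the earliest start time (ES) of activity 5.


Activity 5 starts after activities 1 through 4 complete.
Predecessor durations: [5, 7, 10, 5]
ES = 5 + 7 + 10 + 5 = 27

27


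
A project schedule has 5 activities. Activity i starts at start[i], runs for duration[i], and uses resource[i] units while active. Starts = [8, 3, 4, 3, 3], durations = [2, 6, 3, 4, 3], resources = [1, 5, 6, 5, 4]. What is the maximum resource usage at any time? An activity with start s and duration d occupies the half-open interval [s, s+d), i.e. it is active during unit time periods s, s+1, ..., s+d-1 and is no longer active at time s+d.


Each activity i is active on [start_i, start_i + duration_i).
Compute total resource usage per time slot:
  t=0: active resources = [], total = 0
  t=1: active resources = [], total = 0
  t=2: active resources = [], total = 0
  t=3: active resources = [5, 5, 4], total = 14
  t=4: active resources = [5, 6, 5, 4], total = 20
  t=5: active resources = [5, 6, 5, 4], total = 20
  t=6: active resources = [5, 6, 5], total = 16
  t=7: active resources = [5], total = 5
  t=8: active resources = [1, 5], total = 6
  t=9: active resources = [1], total = 1
Peak resource demand = 20

20


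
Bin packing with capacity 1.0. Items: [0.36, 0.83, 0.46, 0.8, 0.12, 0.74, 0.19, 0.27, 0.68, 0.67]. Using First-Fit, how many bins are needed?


Place items sequentially using First-Fit:
  Item 0.36 -> new Bin 1
  Item 0.83 -> new Bin 2
  Item 0.46 -> Bin 1 (now 0.82)
  Item 0.8 -> new Bin 3
  Item 0.12 -> Bin 1 (now 0.94)
  Item 0.74 -> new Bin 4
  Item 0.19 -> Bin 3 (now 0.99)
  Item 0.27 -> new Bin 5
  Item 0.68 -> Bin 5 (now 0.95)
  Item 0.67 -> new Bin 6
Total bins used = 6

6


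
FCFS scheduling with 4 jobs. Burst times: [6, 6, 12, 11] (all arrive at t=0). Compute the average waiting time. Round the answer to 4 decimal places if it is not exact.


FCFS order (as given): [6, 6, 12, 11]
Waiting times:
  Job 1: wait = 0
  Job 2: wait = 6
  Job 3: wait = 12
  Job 4: wait = 24
Sum of waiting times = 42
Average waiting time = 42/4 = 10.5

10.5


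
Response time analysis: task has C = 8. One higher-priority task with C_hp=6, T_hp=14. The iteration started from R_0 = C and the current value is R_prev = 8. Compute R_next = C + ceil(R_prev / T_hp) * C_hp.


R_next = C + ceil(R_prev / T_hp) * C_hp
ceil(8 / 14) = ceil(0.5714) = 1
Interference = 1 * 6 = 6
R_next = 8 + 6 = 14

14


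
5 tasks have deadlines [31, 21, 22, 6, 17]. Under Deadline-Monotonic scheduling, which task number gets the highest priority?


Sort tasks by relative deadline (ascending):
  Task 4: deadline = 6
  Task 5: deadline = 17
  Task 2: deadline = 21
  Task 3: deadline = 22
  Task 1: deadline = 31
Priority order (highest first): [4, 5, 2, 3, 1]
Highest priority task = 4

4


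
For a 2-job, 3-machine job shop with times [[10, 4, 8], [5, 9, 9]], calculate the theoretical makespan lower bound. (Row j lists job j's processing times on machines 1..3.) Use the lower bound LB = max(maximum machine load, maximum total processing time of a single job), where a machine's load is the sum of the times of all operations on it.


Machine loads:
  Machine 1: 10 + 5 = 15
  Machine 2: 4 + 9 = 13
  Machine 3: 8 + 9 = 17
Max machine load = 17
Job totals:
  Job 1: 22
  Job 2: 23
Max job total = 23
Lower bound = max(17, 23) = 23

23


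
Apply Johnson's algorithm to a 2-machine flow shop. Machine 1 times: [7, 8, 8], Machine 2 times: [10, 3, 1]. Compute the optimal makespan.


Apply Johnson's rule:
  Group 1 (a <= b): [(1, 7, 10)]
  Group 2 (a > b): [(2, 8, 3), (3, 8, 1)]
Optimal job order: [1, 2, 3]
Schedule:
  Job 1: M1 done at 7, M2 done at 17
  Job 2: M1 done at 15, M2 done at 20
  Job 3: M1 done at 23, M2 done at 24
Makespan = 24

24


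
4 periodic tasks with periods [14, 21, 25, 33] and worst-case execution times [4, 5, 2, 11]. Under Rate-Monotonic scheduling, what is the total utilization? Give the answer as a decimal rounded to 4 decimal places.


Compute individual utilizations (exact fractions):
  Task 1: C/T = 4/14 = 2/7 (approx. 0.2857)
  Task 2: C/T = 5/21 (approx. 0.2381)
  Task 3: C/T = 2/25 (approx. 0.08)
  Task 4: C/T = 11/33 = 1/3 (approx. 0.3333)
Total utilization U = 2/7 + 5/21 + 2/25 + 1/3 = 164/175
Rounded to 4 decimal places: U = 0.9371
RM (Liu & Layland) bound for 4 tasks = 0.756828; compare with U = 164/175 (approx. 0.937143)
bound < U <= 1, so the RM sufficient condition is not met (inconclusive; an exact test such as response-time analysis is needed).

0.9371


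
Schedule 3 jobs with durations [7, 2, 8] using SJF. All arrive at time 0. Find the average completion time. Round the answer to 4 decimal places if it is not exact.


SJF order (ascending): [2, 7, 8]
Completion times:
  Job 1: burst=2, C=2
  Job 2: burst=7, C=9
  Job 3: burst=8, C=17
Average completion = 28/3 = 9.3333

9.3333


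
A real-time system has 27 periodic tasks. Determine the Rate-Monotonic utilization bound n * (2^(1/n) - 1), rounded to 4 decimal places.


Compute 2^(1/27) = 1.0260044847
Subtract 1: 1.0260044847 - 1 = 0.0260044847
Multiply by n: 27 * 0.0260044847 = 0.7021210869
Round to 4 dp: 0.7021

0.7021


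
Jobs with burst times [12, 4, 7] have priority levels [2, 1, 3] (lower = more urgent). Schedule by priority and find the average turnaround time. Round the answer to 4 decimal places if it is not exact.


Sort by priority (ascending = highest first):
Order: [(1, 4), (2, 12), (3, 7)]
Completion times:
  Priority 1, burst=4, C=4
  Priority 2, burst=12, C=16
  Priority 3, burst=7, C=23
Average turnaround = 43/3 = 14.3333

14.3333


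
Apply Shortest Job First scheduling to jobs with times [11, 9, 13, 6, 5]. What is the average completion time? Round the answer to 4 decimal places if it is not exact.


SJF order (ascending): [5, 6, 9, 11, 13]
Completion times:
  Job 1: burst=5, C=5
  Job 2: burst=6, C=11
  Job 3: burst=9, C=20
  Job 4: burst=11, C=31
  Job 5: burst=13, C=44
Average completion = 111/5 = 22.2

22.2


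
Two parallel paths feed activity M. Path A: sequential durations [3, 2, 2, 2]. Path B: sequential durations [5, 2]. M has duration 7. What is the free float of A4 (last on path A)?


ES(A4) = sum of predecessors on chain A = 7
EF(A4) = ES + duration = 7 + 2 = 9
Successor of A4 is M. ES(M) = max(sum(A), sum(B)) = max(9, 7) = 9
Free float = ES(successor) - EF(current) = 9 - 9 = 0

0


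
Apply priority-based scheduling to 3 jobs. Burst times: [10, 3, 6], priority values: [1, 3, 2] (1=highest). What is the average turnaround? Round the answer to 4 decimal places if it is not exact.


Sort by priority (ascending = highest first):
Order: [(1, 10), (2, 6), (3, 3)]
Completion times:
  Priority 1, burst=10, C=10
  Priority 2, burst=6, C=16
  Priority 3, burst=3, C=19
Average turnaround = 45/3 = 15.0

15.0


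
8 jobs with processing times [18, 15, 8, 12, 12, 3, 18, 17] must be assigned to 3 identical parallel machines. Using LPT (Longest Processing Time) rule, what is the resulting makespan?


Sort jobs in decreasing order (LPT): [18, 18, 17, 15, 12, 12, 8, 3]
Assign each job to the least loaded machine:
  Machine 1: jobs [18, 12, 8], load = 38
  Machine 2: jobs [18, 12, 3], load = 33
  Machine 3: jobs [17, 15], load = 32
Makespan = max load = 38

38


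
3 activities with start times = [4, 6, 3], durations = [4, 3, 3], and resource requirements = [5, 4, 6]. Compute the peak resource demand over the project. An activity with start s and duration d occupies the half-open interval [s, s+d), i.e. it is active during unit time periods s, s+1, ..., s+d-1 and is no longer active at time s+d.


Each activity i is active on [start_i, start_i + duration_i).
Compute total resource usage per time slot:
  t=0: active resources = [], total = 0
  t=1: active resources = [], total = 0
  t=2: active resources = [], total = 0
  t=3: active resources = [6], total = 6
  t=4: active resources = [5, 6], total = 11
  t=5: active resources = [5, 6], total = 11
  t=6: active resources = [5, 4], total = 9
  t=7: active resources = [5, 4], total = 9
  t=8: active resources = [4], total = 4
Peak resource demand = 11

11


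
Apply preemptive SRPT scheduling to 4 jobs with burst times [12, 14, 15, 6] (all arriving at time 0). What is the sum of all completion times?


Since all jobs arrive at t=0, SRPT equals SPT ordering.
SPT order: [6, 12, 14, 15]
Completion times:
  Job 1: p=6, C=6
  Job 2: p=12, C=18
  Job 3: p=14, C=32
  Job 4: p=15, C=47
Total completion time = 6 + 18 + 32 + 47 = 103

103


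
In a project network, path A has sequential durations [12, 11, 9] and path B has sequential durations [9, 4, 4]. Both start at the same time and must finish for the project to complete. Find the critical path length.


Path A total = 12 + 11 + 9 = 32
Path B total = 9 + 4 + 4 = 17
Critical path = longest path = max(32, 17) = 32

32


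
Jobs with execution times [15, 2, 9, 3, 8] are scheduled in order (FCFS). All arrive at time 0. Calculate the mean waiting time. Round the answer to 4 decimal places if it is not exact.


FCFS order (as given): [15, 2, 9, 3, 8]
Waiting times:
  Job 1: wait = 0
  Job 2: wait = 15
  Job 3: wait = 17
  Job 4: wait = 26
  Job 5: wait = 29
Sum of waiting times = 87
Average waiting time = 87/5 = 17.4

17.4


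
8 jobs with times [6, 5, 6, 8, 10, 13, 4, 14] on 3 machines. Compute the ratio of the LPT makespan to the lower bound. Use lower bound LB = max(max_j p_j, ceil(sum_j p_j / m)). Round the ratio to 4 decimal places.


LPT order: [14, 13, 10, 8, 6, 6, 5, 4]
Machine loads after assignment: [20, 23, 23]
LPT makespan = 23
Lower bound = max(max_job, ceil(total/3)) = max(14, 22) = 22
Ratio = 23 / 22 = 1.0455

1.0455


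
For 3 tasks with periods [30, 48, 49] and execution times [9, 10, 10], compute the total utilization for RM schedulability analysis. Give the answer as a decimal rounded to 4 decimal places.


Compute individual utilizations (exact fractions):
  Task 1: C/T = 9/30 = 3/10 (approx. 0.3)
  Task 2: C/T = 10/48 = 5/24 (approx. 0.2083)
  Task 3: C/T = 10/49 (approx. 0.2041)
Total utilization U = 3/10 + 5/24 + 10/49 = 4189/5880
Rounded to 4 decimal places: U = 0.7124
RM (Liu & Layland) bound for 3 tasks = 0.779763; compare with U = 4189/5880 (approx. 0.712415)
U <= bound, so schedulable by RM sufficient condition.

0.7124


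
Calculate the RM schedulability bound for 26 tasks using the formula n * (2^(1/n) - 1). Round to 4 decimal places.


Compute 2^(1/26) = 1.0270180507
Subtract 1: 1.0270180507 - 1 = 0.0270180507
Multiply by n: 26 * 0.0270180507 = 0.7024693182
Round to 4 dp: 0.7025

0.7025


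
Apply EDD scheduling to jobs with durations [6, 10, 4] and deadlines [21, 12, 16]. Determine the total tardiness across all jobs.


Sort by due date (EDD order): [(10, 12), (4, 16), (6, 21)]
Compute completion times and tardiness:
  Job 1: p=10, d=12, C=10, tardiness=max(0,10-12)=0
  Job 2: p=4, d=16, C=14, tardiness=max(0,14-16)=0
  Job 3: p=6, d=21, C=20, tardiness=max(0,20-21)=0
Total tardiness = 0

0


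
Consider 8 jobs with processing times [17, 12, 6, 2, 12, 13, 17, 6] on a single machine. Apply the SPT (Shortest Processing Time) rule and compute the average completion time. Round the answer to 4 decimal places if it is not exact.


Sort jobs by processing time (SPT order): [2, 6, 6, 12, 12, 13, 17, 17]
Compute completion times sequentially:
  Job 1: processing = 2, completes at 2
  Job 2: processing = 6, completes at 8
  Job 3: processing = 6, completes at 14
  Job 4: processing = 12, completes at 26
  Job 5: processing = 12, completes at 38
  Job 6: processing = 13, completes at 51
  Job 7: processing = 17, completes at 68
  Job 8: processing = 17, completes at 85
Sum of completion times = 292
Average completion time = 292/8 = 36.5

36.5


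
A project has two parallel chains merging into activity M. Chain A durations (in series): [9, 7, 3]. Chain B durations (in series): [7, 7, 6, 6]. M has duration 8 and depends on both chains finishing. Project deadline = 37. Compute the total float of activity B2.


Forward pass: ES(B2) = sum of predecessors on chain B = 7
EF = ES + duration = 7 + 7 = 14
Backward pass: LF(M) = deadline = 37; LS(M) = 37 - 8 = 29
LF(B2) = LS(M) - sum(successors on chain B) = 29 - 12 = 17
LS = LF - duration = 17 - 7 = 10
Total float = LS - ES = 10 - 7 = 3

3


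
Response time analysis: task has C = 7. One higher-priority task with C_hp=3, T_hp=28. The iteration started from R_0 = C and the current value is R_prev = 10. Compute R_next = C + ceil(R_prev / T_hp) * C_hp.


R_next = C + ceil(R_prev / T_hp) * C_hp
ceil(10 / 28) = ceil(0.3571) = 1
Interference = 1 * 3 = 3
R_next = 7 + 3 = 10
R_next = R_prev, so the iteration has converged (response time = 10).

10


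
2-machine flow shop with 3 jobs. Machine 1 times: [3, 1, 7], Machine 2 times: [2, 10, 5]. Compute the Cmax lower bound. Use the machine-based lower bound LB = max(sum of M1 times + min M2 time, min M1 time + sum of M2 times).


LB1 = sum(M1 times) + min(M2 times) = 11 + 2 = 13
LB2 = min(M1 times) + sum(M2 times) = 1 + 17 = 18
Lower bound = max(LB1, LB2) = max(13, 18) = 18

18


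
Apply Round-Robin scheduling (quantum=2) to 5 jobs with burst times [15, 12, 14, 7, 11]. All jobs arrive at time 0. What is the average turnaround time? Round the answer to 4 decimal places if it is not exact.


Time quantum = 2
Execution trace:
  J1 runs 2 units, time = 2
  J2 runs 2 units, time = 4
  J3 runs 2 units, time = 6
  J4 runs 2 units, time = 8
  J5 runs 2 units, time = 10
  J1 runs 2 units, time = 12
  J2 runs 2 units, time = 14
  J3 runs 2 units, time = 16
  J4 runs 2 units, time = 18
  J5 runs 2 units, time = 20
  J1 runs 2 units, time = 22
  J2 runs 2 units, time = 24
  J3 runs 2 units, time = 26
  J4 runs 2 units, time = 28
  J5 runs 2 units, time = 30
  J1 runs 2 units, time = 32
  J2 runs 2 units, time = 34
  J3 runs 2 units, time = 36
  J4 runs 1 units, time = 37
  J5 runs 2 units, time = 39
  J1 runs 2 units, time = 41
  J2 runs 2 units, time = 43
  J3 runs 2 units, time = 45
  J5 runs 2 units, time = 47
  J1 runs 2 units, time = 49
  J2 runs 2 units, time = 51
  J3 runs 2 units, time = 53
  J5 runs 1 units, time = 54
  J1 runs 2 units, time = 56
  J3 runs 2 units, time = 58
  J1 runs 1 units, time = 59
Finish times: [59, 51, 58, 37, 54]
Average turnaround = 259/5 = 51.8

51.8


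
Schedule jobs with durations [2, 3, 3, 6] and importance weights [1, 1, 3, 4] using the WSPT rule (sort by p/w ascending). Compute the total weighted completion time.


Compute p/w ratios and sort ascending (WSPT): [(3, 3), (6, 4), (2, 1), (3, 1)]
Compute weighted completion times:
  Job (p=3,w=3): C=3, w*C=3*3=9
  Job (p=6,w=4): C=9, w*C=4*9=36
  Job (p=2,w=1): C=11, w*C=1*11=11
  Job (p=3,w=1): C=14, w*C=1*14=14
Total weighted completion time = 70

70


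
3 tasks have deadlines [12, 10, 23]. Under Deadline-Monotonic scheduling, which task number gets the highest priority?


Sort tasks by relative deadline (ascending):
  Task 2: deadline = 10
  Task 1: deadline = 12
  Task 3: deadline = 23
Priority order (highest first): [2, 1, 3]
Highest priority task = 2

2


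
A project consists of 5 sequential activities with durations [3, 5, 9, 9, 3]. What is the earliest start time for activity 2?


Activity 2 starts after activities 1 through 1 complete.
Predecessor durations: [3]
ES = 3 = 3

3


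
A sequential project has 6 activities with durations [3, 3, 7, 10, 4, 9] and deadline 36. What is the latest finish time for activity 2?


LF(activity 2) = deadline - sum of successor durations
Successors: activities 3 through 6 with durations [7, 10, 4, 9]
Sum of successor durations = 30
LF = 36 - 30 = 6

6


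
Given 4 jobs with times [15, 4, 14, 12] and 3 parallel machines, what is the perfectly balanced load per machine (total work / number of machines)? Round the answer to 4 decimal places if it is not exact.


Total processing time = 15 + 4 + 14 + 12 = 45
Number of machines = 3
Ideal balanced load = 45 / 3 = 15.0

15.0


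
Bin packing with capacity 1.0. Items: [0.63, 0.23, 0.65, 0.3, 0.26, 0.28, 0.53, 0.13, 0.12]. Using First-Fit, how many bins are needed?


Place items sequentially using First-Fit:
  Item 0.63 -> new Bin 1
  Item 0.23 -> Bin 1 (now 0.86)
  Item 0.65 -> new Bin 2
  Item 0.3 -> Bin 2 (now 0.95)
  Item 0.26 -> new Bin 3
  Item 0.28 -> Bin 3 (now 0.54)
  Item 0.53 -> new Bin 4
  Item 0.13 -> Bin 1 (now 0.99)
  Item 0.12 -> Bin 3 (now 0.66)
Total bins used = 4

4


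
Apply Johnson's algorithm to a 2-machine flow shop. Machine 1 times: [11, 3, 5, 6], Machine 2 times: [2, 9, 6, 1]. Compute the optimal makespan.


Apply Johnson's rule:
  Group 1 (a <= b): [(2, 3, 9), (3, 5, 6)]
  Group 2 (a > b): [(1, 11, 2), (4, 6, 1)]
Optimal job order: [2, 3, 1, 4]
Schedule:
  Job 2: M1 done at 3, M2 done at 12
  Job 3: M1 done at 8, M2 done at 18
  Job 1: M1 done at 19, M2 done at 21
  Job 4: M1 done at 25, M2 done at 26
Makespan = 26

26


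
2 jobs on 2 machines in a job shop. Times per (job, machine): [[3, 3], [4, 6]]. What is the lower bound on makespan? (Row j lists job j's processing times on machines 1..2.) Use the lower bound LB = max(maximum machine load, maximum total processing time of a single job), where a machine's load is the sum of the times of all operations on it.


Machine loads:
  Machine 1: 3 + 4 = 7
  Machine 2: 3 + 6 = 9
Max machine load = 9
Job totals:
  Job 1: 6
  Job 2: 10
Max job total = 10
Lower bound = max(9, 10) = 10

10


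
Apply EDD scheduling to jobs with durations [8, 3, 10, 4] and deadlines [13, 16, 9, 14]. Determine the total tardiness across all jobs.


Sort by due date (EDD order): [(10, 9), (8, 13), (4, 14), (3, 16)]
Compute completion times and tardiness:
  Job 1: p=10, d=9, C=10, tardiness=max(0,10-9)=1
  Job 2: p=8, d=13, C=18, tardiness=max(0,18-13)=5
  Job 3: p=4, d=14, C=22, tardiness=max(0,22-14)=8
  Job 4: p=3, d=16, C=25, tardiness=max(0,25-16)=9
Total tardiness = 23

23


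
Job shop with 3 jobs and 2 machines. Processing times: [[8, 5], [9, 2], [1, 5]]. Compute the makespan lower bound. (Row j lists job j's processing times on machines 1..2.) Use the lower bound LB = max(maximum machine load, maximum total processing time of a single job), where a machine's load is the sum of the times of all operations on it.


Machine loads:
  Machine 1: 8 + 9 + 1 = 18
  Machine 2: 5 + 2 + 5 = 12
Max machine load = 18
Job totals:
  Job 1: 13
  Job 2: 11
  Job 3: 6
Max job total = 13
Lower bound = max(18, 13) = 18

18


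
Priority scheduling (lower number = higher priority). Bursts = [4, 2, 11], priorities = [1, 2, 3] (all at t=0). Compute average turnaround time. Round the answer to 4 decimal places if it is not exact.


Sort by priority (ascending = highest first):
Order: [(1, 4), (2, 2), (3, 11)]
Completion times:
  Priority 1, burst=4, C=4
  Priority 2, burst=2, C=6
  Priority 3, burst=11, C=17
Average turnaround = 27/3 = 9.0

9.0


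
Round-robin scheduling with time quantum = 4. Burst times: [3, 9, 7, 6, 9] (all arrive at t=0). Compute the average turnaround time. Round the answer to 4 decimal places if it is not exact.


Time quantum = 4
Execution trace:
  J1 runs 3 units, time = 3
  J2 runs 4 units, time = 7
  J3 runs 4 units, time = 11
  J4 runs 4 units, time = 15
  J5 runs 4 units, time = 19
  J2 runs 4 units, time = 23
  J3 runs 3 units, time = 26
  J4 runs 2 units, time = 28
  J5 runs 4 units, time = 32
  J2 runs 1 units, time = 33
  J5 runs 1 units, time = 34
Finish times: [3, 33, 26, 28, 34]
Average turnaround = 124/5 = 24.8

24.8


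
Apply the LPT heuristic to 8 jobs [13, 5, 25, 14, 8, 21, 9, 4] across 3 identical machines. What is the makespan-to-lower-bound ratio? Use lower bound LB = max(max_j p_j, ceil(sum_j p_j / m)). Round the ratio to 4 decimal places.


LPT order: [25, 21, 14, 13, 9, 8, 5, 4]
Machine loads after assignment: [33, 34, 32]
LPT makespan = 34
Lower bound = max(max_job, ceil(total/3)) = max(25, 33) = 33
Ratio = 34 / 33 = 1.0303

1.0303


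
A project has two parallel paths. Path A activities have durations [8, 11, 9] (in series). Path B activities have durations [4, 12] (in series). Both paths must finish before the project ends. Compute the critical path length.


Path A total = 8 + 11 + 9 = 28
Path B total = 4 + 12 = 16
Critical path = longest path = max(28, 16) = 28

28


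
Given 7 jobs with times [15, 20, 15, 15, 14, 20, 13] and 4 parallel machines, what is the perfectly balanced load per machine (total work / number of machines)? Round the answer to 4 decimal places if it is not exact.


Total processing time = 15 + 20 + 15 + 15 + 14 + 20 + 13 = 112
Number of machines = 4
Ideal balanced load = 112 / 4 = 28.0

28.0


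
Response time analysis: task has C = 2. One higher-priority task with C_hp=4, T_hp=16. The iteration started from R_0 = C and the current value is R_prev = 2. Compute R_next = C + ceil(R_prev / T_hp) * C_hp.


R_next = C + ceil(R_prev / T_hp) * C_hp
ceil(2 / 16) = ceil(0.125) = 1
Interference = 1 * 4 = 4
R_next = 2 + 4 = 6

6


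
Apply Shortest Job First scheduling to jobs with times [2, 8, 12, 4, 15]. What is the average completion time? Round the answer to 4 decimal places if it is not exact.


SJF order (ascending): [2, 4, 8, 12, 15]
Completion times:
  Job 1: burst=2, C=2
  Job 2: burst=4, C=6
  Job 3: burst=8, C=14
  Job 4: burst=12, C=26
  Job 5: burst=15, C=41
Average completion = 89/5 = 17.8

17.8


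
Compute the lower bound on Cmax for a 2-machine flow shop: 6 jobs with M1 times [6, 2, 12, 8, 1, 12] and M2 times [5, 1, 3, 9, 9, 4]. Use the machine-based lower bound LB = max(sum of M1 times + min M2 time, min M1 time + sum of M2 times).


LB1 = sum(M1 times) + min(M2 times) = 41 + 1 = 42
LB2 = min(M1 times) + sum(M2 times) = 1 + 31 = 32
Lower bound = max(LB1, LB2) = max(42, 32) = 42

42


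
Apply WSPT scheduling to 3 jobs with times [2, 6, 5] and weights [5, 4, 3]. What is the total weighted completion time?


Compute p/w ratios and sort ascending (WSPT): [(2, 5), (6, 4), (5, 3)]
Compute weighted completion times:
  Job (p=2,w=5): C=2, w*C=5*2=10
  Job (p=6,w=4): C=8, w*C=4*8=32
  Job (p=5,w=3): C=13, w*C=3*13=39
Total weighted completion time = 81

81


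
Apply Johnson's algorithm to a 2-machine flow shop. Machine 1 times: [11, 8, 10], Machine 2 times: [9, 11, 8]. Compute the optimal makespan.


Apply Johnson's rule:
  Group 1 (a <= b): [(2, 8, 11)]
  Group 2 (a > b): [(1, 11, 9), (3, 10, 8)]
Optimal job order: [2, 1, 3]
Schedule:
  Job 2: M1 done at 8, M2 done at 19
  Job 1: M1 done at 19, M2 done at 28
  Job 3: M1 done at 29, M2 done at 37
Makespan = 37

37


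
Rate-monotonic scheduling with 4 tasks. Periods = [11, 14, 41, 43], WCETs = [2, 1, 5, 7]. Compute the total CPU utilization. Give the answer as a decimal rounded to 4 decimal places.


Compute individual utilizations (exact fractions):
  Task 1: C/T = 2/11 (approx. 0.1818)
  Task 2: C/T = 1/14 (approx. 0.0714)
  Task 3: C/T = 5/41 (approx. 0.122)
  Task 4: C/T = 7/43 (approx. 0.1628)
Total utilization U = 2/11 + 1/14 + 5/41 + 7/43 = 146065/271502
Rounded to 4 decimal places: U = 0.5380
RM (Liu & Layland) bound for 4 tasks = 0.756828; compare with U = 146065/271502 (approx. 0.537989)
U <= bound, so schedulable by RM sufficient condition.

0.5380


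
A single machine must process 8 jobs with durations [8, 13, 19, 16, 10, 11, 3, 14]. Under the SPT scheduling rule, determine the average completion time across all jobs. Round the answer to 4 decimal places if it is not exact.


Sort jobs by processing time (SPT order): [3, 8, 10, 11, 13, 14, 16, 19]
Compute completion times sequentially:
  Job 1: processing = 3, completes at 3
  Job 2: processing = 8, completes at 11
  Job 3: processing = 10, completes at 21
  Job 4: processing = 11, completes at 32
  Job 5: processing = 13, completes at 45
  Job 6: processing = 14, completes at 59
  Job 7: processing = 16, completes at 75
  Job 8: processing = 19, completes at 94
Sum of completion times = 340
Average completion time = 340/8 = 42.5

42.5


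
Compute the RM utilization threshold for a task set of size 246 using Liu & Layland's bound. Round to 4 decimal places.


Compute 2^(1/246) = 1.0028216448
Subtract 1: 1.0028216448 - 1 = 0.0028216448
Multiply by n: 246 * 0.0028216448 = 0.6941246208
Round to 4 dp: 0.6941

0.6941


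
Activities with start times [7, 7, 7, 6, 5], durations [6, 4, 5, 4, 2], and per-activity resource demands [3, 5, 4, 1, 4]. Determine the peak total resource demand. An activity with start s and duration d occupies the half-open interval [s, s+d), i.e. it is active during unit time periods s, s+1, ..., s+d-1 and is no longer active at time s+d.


Each activity i is active on [start_i, start_i + duration_i).
Compute total resource usage per time slot:
  t=0: active resources = [], total = 0
  t=1: active resources = [], total = 0
  t=2: active resources = [], total = 0
  t=3: active resources = [], total = 0
  t=4: active resources = [], total = 0
  t=5: active resources = [4], total = 4
  t=6: active resources = [1, 4], total = 5
  t=7: active resources = [3, 5, 4, 1], total = 13
  t=8: active resources = [3, 5, 4, 1], total = 13
  t=9: active resources = [3, 5, 4, 1], total = 13
  t=10: active resources = [3, 5, 4], total = 12
  t=11: active resources = [3, 4], total = 7
  t=12: active resources = [3], total = 3
Peak resource demand = 13

13


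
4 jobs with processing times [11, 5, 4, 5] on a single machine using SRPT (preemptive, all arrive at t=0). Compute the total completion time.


Since all jobs arrive at t=0, SRPT equals SPT ordering.
SPT order: [4, 5, 5, 11]
Completion times:
  Job 1: p=4, C=4
  Job 2: p=5, C=9
  Job 3: p=5, C=14
  Job 4: p=11, C=25
Total completion time = 4 + 9 + 14 + 25 = 52

52


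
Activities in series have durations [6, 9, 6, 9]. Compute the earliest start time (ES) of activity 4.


Activity 4 starts after activities 1 through 3 complete.
Predecessor durations: [6, 9, 6]
ES = 6 + 9 + 6 = 21

21


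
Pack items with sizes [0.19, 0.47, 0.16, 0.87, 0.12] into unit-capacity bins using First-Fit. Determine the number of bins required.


Place items sequentially using First-Fit:
  Item 0.19 -> new Bin 1
  Item 0.47 -> Bin 1 (now 0.66)
  Item 0.16 -> Bin 1 (now 0.82)
  Item 0.87 -> new Bin 2
  Item 0.12 -> Bin 1 (now 0.94)
Total bins used = 2

2


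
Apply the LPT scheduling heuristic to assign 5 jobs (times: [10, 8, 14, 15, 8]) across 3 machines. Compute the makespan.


Sort jobs in decreasing order (LPT): [15, 14, 10, 8, 8]
Assign each job to the least loaded machine:
  Machine 1: jobs [15], load = 15
  Machine 2: jobs [14, 8], load = 22
  Machine 3: jobs [10, 8], load = 18
Makespan = max load = 22

22


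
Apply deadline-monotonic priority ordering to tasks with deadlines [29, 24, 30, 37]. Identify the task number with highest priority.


Sort tasks by relative deadline (ascending):
  Task 2: deadline = 24
  Task 1: deadline = 29
  Task 3: deadline = 30
  Task 4: deadline = 37
Priority order (highest first): [2, 1, 3, 4]
Highest priority task = 2

2


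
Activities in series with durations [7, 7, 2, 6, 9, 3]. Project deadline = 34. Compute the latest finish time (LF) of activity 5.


LF(activity 5) = deadline - sum of successor durations
Successors: activities 6 through 6 with durations [3]
Sum of successor durations = 3
LF = 34 - 3 = 31

31


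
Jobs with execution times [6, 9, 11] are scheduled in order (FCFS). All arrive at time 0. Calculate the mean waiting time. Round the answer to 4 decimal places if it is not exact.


FCFS order (as given): [6, 9, 11]
Waiting times:
  Job 1: wait = 0
  Job 2: wait = 6
  Job 3: wait = 15
Sum of waiting times = 21
Average waiting time = 21/3 = 7.0

7.0


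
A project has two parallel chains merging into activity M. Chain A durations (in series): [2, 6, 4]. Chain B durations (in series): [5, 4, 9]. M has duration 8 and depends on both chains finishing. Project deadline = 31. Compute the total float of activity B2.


Forward pass: ES(B2) = sum of predecessors on chain B = 5
EF = ES + duration = 5 + 4 = 9
Backward pass: LF(M) = deadline = 31; LS(M) = 31 - 8 = 23
LF(B2) = LS(M) - sum(successors on chain B) = 23 - 9 = 14
LS = LF - duration = 14 - 4 = 10
Total float = LS - ES = 10 - 5 = 5

5


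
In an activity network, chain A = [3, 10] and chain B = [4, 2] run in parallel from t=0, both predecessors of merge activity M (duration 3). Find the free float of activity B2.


ES(B2) = sum of predecessors on chain B = 4
EF(B2) = ES + duration = 4 + 2 = 6
Successor of B2 is M. ES(M) = max(sum(A), sum(B)) = max(13, 6) = 13
Free float = ES(successor) - EF(current) = 13 - 6 = 7

7


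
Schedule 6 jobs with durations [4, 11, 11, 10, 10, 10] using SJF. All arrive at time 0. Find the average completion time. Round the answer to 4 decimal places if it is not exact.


SJF order (ascending): [4, 10, 10, 10, 11, 11]
Completion times:
  Job 1: burst=4, C=4
  Job 2: burst=10, C=14
  Job 3: burst=10, C=24
  Job 4: burst=10, C=34
  Job 5: burst=11, C=45
  Job 6: burst=11, C=56
Average completion = 177/6 = 29.5

29.5


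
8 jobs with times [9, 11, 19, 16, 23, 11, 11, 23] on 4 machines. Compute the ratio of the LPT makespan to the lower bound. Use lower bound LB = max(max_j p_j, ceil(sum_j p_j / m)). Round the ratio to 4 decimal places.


LPT order: [23, 23, 19, 16, 11, 11, 11, 9]
Machine loads after assignment: [34, 32, 30, 27]
LPT makespan = 34
Lower bound = max(max_job, ceil(total/4)) = max(23, 31) = 31
Ratio = 34 / 31 = 1.0968

1.0968


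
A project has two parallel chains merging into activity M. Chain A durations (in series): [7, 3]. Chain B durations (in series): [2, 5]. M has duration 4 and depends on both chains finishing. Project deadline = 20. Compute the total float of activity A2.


Forward pass: ES(A2) = sum of predecessors on chain A = 7
EF = ES + duration = 7 + 3 = 10
Backward pass: LF(M) = deadline = 20; LS(M) = 20 - 4 = 16
LF(A2) = LS(M) - sum(successors on chain A) = 16 - 0 = 16
LS = LF - duration = 16 - 3 = 13
Total float = LS - ES = 13 - 7 = 6

6


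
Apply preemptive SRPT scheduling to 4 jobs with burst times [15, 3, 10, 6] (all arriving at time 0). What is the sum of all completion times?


Since all jobs arrive at t=0, SRPT equals SPT ordering.
SPT order: [3, 6, 10, 15]
Completion times:
  Job 1: p=3, C=3
  Job 2: p=6, C=9
  Job 3: p=10, C=19
  Job 4: p=15, C=34
Total completion time = 3 + 9 + 19 + 34 = 65

65


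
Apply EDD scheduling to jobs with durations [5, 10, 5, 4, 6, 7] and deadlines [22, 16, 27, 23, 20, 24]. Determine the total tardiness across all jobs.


Sort by due date (EDD order): [(10, 16), (6, 20), (5, 22), (4, 23), (7, 24), (5, 27)]
Compute completion times and tardiness:
  Job 1: p=10, d=16, C=10, tardiness=max(0,10-16)=0
  Job 2: p=6, d=20, C=16, tardiness=max(0,16-20)=0
  Job 3: p=5, d=22, C=21, tardiness=max(0,21-22)=0
  Job 4: p=4, d=23, C=25, tardiness=max(0,25-23)=2
  Job 5: p=7, d=24, C=32, tardiness=max(0,32-24)=8
  Job 6: p=5, d=27, C=37, tardiness=max(0,37-27)=10
Total tardiness = 20

20


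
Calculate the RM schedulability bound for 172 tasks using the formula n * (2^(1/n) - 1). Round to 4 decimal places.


Compute 2^(1/172) = 1.0040380565
Subtract 1: 1.0040380565 - 1 = 0.0040380565
Multiply by n: 172 * 0.0040380565 = 0.6945457180
Round to 4 dp: 0.6945

0.6945


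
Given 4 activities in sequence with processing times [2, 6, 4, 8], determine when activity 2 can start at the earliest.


Activity 2 starts after activities 1 through 1 complete.
Predecessor durations: [2]
ES = 2 = 2

2


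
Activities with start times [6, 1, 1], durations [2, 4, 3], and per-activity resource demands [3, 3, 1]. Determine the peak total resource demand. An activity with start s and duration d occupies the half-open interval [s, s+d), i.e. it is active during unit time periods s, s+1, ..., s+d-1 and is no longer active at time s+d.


Each activity i is active on [start_i, start_i + duration_i).
Compute total resource usage per time slot:
  t=0: active resources = [], total = 0
  t=1: active resources = [3, 1], total = 4
  t=2: active resources = [3, 1], total = 4
  t=3: active resources = [3, 1], total = 4
  t=4: active resources = [3], total = 3
  t=5: active resources = [], total = 0
  t=6: active resources = [3], total = 3
  t=7: active resources = [3], total = 3
Peak resource demand = 4

4


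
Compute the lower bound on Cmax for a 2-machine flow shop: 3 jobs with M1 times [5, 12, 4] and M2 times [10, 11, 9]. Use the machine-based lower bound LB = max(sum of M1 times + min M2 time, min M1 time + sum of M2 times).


LB1 = sum(M1 times) + min(M2 times) = 21 + 9 = 30
LB2 = min(M1 times) + sum(M2 times) = 4 + 30 = 34
Lower bound = max(LB1, LB2) = max(30, 34) = 34

34


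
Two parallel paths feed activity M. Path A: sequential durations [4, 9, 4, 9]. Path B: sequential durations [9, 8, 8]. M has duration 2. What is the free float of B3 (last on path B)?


ES(B3) = sum of predecessors on chain B = 17
EF(B3) = ES + duration = 17 + 8 = 25
Successor of B3 is M. ES(M) = max(sum(A), sum(B)) = max(26, 25) = 26
Free float = ES(successor) - EF(current) = 26 - 25 = 1

1


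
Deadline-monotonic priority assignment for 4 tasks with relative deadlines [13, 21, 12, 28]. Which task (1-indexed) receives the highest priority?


Sort tasks by relative deadline (ascending):
  Task 3: deadline = 12
  Task 1: deadline = 13
  Task 2: deadline = 21
  Task 4: deadline = 28
Priority order (highest first): [3, 1, 2, 4]
Highest priority task = 3

3


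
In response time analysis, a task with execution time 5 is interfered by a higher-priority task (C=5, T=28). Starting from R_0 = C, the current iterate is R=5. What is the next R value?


R_next = C + ceil(R_prev / T_hp) * C_hp
ceil(5 / 28) = ceil(0.1786) = 1
Interference = 1 * 5 = 5
R_next = 5 + 5 = 10

10


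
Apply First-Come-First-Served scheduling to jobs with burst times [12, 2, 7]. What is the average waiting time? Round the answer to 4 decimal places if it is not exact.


FCFS order (as given): [12, 2, 7]
Waiting times:
  Job 1: wait = 0
  Job 2: wait = 12
  Job 3: wait = 14
Sum of waiting times = 26
Average waiting time = 26/3 = 8.6667

8.6667


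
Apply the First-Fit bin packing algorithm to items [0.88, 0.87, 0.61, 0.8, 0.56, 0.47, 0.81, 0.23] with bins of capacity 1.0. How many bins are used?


Place items sequentially using First-Fit:
  Item 0.88 -> new Bin 1
  Item 0.87 -> new Bin 2
  Item 0.61 -> new Bin 3
  Item 0.8 -> new Bin 4
  Item 0.56 -> new Bin 5
  Item 0.47 -> new Bin 6
  Item 0.81 -> new Bin 7
  Item 0.23 -> Bin 3 (now 0.84)
Total bins used = 7

7


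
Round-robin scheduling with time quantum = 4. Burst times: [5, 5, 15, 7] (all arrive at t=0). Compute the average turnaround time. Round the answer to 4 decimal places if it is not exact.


Time quantum = 4
Execution trace:
  J1 runs 4 units, time = 4
  J2 runs 4 units, time = 8
  J3 runs 4 units, time = 12
  J4 runs 4 units, time = 16
  J1 runs 1 units, time = 17
  J2 runs 1 units, time = 18
  J3 runs 4 units, time = 22
  J4 runs 3 units, time = 25
  J3 runs 4 units, time = 29
  J3 runs 3 units, time = 32
Finish times: [17, 18, 32, 25]
Average turnaround = 92/4 = 23.0

23.0


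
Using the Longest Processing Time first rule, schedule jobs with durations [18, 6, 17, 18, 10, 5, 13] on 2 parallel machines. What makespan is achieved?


Sort jobs in decreasing order (LPT): [18, 18, 17, 13, 10, 6, 5]
Assign each job to the least loaded machine:
  Machine 1: jobs [18, 17, 6, 5], load = 46
  Machine 2: jobs [18, 13, 10], load = 41
Makespan = max load = 46

46


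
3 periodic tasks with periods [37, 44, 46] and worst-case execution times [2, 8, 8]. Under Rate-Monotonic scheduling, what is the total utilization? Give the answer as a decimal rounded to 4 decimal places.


Compute individual utilizations (exact fractions):
  Task 1: C/T = 2/37 (approx. 0.0541)
  Task 2: C/T = 8/44 = 2/11 (approx. 0.1818)
  Task 3: C/T = 8/46 = 4/23 (approx. 0.1739)
Total utilization U = 2/37 + 2/11 + 4/23 = 3836/9361
Rounded to 4 decimal places: U = 0.4098
RM (Liu & Layland) bound for 3 tasks = 0.779763; compare with U = 3836/9361 (approx. 0.409785)
U <= bound, so schedulable by RM sufficient condition.

0.4098
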